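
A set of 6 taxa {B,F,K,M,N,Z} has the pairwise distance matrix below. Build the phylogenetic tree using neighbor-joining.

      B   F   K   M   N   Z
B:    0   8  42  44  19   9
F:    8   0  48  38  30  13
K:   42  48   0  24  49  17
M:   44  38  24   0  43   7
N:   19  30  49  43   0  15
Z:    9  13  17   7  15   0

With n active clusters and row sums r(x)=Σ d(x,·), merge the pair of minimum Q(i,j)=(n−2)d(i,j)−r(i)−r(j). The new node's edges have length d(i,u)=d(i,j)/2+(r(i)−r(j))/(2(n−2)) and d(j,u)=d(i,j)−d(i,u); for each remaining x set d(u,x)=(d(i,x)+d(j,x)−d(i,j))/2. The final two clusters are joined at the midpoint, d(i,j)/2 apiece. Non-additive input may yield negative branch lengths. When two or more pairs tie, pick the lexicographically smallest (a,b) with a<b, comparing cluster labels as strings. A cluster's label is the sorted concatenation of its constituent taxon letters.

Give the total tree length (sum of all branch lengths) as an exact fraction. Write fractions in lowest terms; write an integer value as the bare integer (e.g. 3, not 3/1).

step 1: merge (K,M) at d=24, Q=-240; branch lengths K→15, M→9; new cluster KM
  updated: d(B,KM)=31, d(F,KM)=31, d(KM,N)=34, d(KM,Z)=0
step 2: merge (KM,Z) at d=0, Q=-133; branch lengths KM→59/6, Z→-59/6; new cluster KMZ
  updated: d(B,KMZ)=20, d(F,KMZ)=22, d(KMZ,N)=49/2
step 3: merge (B,F) at d=8, Q=-91; branch lengths B→3/4, F→29/4; new cluster BF
  updated: d(BF,KMZ)=17, d(BF,N)=41/2
step 4: merge (BF,KMZ) at d=17, Q=-62; branch lengths BF→13/2, KMZ→21/2; new cluster BFKMZ
  updated: d(BFKMZ,N)=14
step 5: merge (BFKMZ,N) at d=14; branch lengths BFKMZ→7, N→7; new cluster BFKMNZ
final tree: (((B:3/4,F:29/4):13/2,((K:15,M:9):59/6,Z:-59/6):21/2):7,N:7)
total length: 63

63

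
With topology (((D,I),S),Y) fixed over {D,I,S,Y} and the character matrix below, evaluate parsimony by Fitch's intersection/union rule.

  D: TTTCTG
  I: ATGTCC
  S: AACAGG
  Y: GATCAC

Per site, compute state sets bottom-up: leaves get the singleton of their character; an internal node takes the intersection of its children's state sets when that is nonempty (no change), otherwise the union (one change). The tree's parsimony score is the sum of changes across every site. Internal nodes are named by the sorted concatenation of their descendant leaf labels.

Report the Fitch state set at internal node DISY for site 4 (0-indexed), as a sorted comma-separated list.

A,C,G,T

[col 0] DI: children D:{T}, I:{A} ∪→ {A,T}; cost 1
[col 0] DIS: children DI:{A,T}, S:{A} ∩→ {A}; cost 0
[col 0] DISY: children DIS:{A}, Y:{G} ∪→ {A,G}; cost 1
[col 1] DI: children D:{T}, I:{T} ∩→ {T}; cost 0
[col 1] DIS: children DI:{T}, S:{A} ∪→ {A,T}; cost 1
[col 1] DISY: children DIS:{A,T}, Y:{A} ∩→ {A}; cost 0
[col 2] DI: children D:{T}, I:{G} ∪→ {G,T}; cost 1
[col 2] DIS: children DI:{G,T}, S:{C} ∪→ {C,G,T}; cost 1
[col 2] DISY: children DIS:{C,G,T}, Y:{T} ∩→ {T}; cost 0
[col 3] DI: children D:{C}, I:{T} ∪→ {C,T}; cost 1
[col 3] DIS: children DI:{C,T}, S:{A} ∪→ {A,C,T}; cost 1
[col 3] DISY: children DIS:{A,C,T}, Y:{C} ∩→ {C}; cost 0
[col 4] DI: children D:{T}, I:{C} ∪→ {C,T}; cost 1
[col 4] DIS: children DI:{C,T}, S:{G} ∪→ {C,G,T}; cost 1
[col 4] DISY: children DIS:{C,G,T}, Y:{A} ∪→ {A,C,G,T}; cost 1
[col 5] DI: children D:{G}, I:{C} ∪→ {C,G}; cost 1
[col 5] DIS: children DI:{C,G}, S:{G} ∩→ {G}; cost 0
[col 5] DISY: children DIS:{G}, Y:{C} ∪→ {C,G}; cost 1
per-site changes: [2, 1, 2, 2, 3, 2]; total = 12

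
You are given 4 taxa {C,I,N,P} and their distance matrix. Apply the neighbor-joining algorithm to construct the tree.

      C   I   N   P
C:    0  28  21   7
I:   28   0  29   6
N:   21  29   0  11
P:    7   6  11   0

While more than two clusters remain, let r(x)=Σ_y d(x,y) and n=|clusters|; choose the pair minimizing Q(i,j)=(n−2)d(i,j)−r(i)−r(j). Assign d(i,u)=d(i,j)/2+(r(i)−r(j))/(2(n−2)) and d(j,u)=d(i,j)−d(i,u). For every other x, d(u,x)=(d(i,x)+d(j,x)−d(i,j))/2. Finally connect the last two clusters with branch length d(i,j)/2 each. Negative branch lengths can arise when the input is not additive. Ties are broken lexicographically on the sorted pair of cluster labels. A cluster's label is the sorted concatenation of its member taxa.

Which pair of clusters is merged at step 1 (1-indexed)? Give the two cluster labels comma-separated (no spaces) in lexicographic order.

step 1: merge (C,N) at d=21, Q=-75; branch lengths C→37/4, N→47/4; new cluster CN
  updated: d(CN,I)=18, d(CN,P)=-3/2
step 2: merge (CN,I) at d=18, Q=-45/2; branch lengths CN→21/4, I→51/4; new cluster CIN
  updated: d(CIN,P)=-27/4
step 3: merge (CIN,P) at d=-27/4; branch lengths CIN→-27/8, P→-27/8; new cluster CINP
final tree: (((C:37/4,N:47/4):21/4,I:51/4):-27/8,P:-27/8)
total length: 129/4

C,N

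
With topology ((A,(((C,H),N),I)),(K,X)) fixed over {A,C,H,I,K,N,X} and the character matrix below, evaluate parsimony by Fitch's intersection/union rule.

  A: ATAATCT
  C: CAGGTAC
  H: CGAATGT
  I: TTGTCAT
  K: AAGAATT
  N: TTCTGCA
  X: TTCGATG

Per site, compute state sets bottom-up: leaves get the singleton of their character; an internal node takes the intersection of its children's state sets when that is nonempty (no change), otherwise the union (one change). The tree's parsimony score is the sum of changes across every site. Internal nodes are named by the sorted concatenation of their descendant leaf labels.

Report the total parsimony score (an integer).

CH@0: {C} ∩ {C} = {C} (intersection, +0)
CHN@0: {C} ∪ {T} = {C,T} (union, +1)
CHIN@0: {C,T} ∩ {T} = {T} (intersection, +0)
ACHIN@0: {A} ∪ {T} = {A,T} (union, +1)
KX@0: {A} ∪ {T} = {A,T} (union, +1)
ACHIKNX@0: {A,T} ∩ {A,T} = {A,T} (intersection, +0)
CH@1: {A} ∪ {G} = {A,G} (union, +1)
CHN@1: {A,G} ∪ {T} = {A,G,T} (union, +1)
CHIN@1: {A,G,T} ∩ {T} = {T} (intersection, +0)
ACHIN@1: {T} ∩ {T} = {T} (intersection, +0)
KX@1: {A} ∪ {T} = {A,T} (union, +1)
ACHIKNX@1: {T} ∩ {A,T} = {T} (intersection, +0)
CH@2: {G} ∪ {A} = {A,G} (union, +1)
CHN@2: {A,G} ∪ {C} = {A,C,G} (union, +1)
CHIN@2: {A,C,G} ∩ {G} = {G} (intersection, +0)
ACHIN@2: {A} ∪ {G} = {A,G} (union, +1)
KX@2: {G} ∪ {C} = {C,G} (union, +1)
ACHIKNX@2: {A,G} ∩ {C,G} = {G} (intersection, +0)
CH@3: {G} ∪ {A} = {A,G} (union, +1)
CHN@3: {A,G} ∪ {T} = {A,G,T} (union, +1)
CHIN@3: {A,G,T} ∩ {T} = {T} (intersection, +0)
ACHIN@3: {A} ∪ {T} = {A,T} (union, +1)
KX@3: {A} ∪ {G} = {A,G} (union, +1)
ACHIKNX@3: {A,T} ∩ {A,G} = {A} (intersection, +0)
CH@4: {T} ∩ {T} = {T} (intersection, +0)
CHN@4: {T} ∪ {G} = {G,T} (union, +1)
CHIN@4: {G,T} ∪ {C} = {C,G,T} (union, +1)
ACHIN@4: {T} ∩ {C,G,T} = {T} (intersection, +0)
KX@4: {A} ∩ {A} = {A} (intersection, +0)
ACHIKNX@4: {T} ∪ {A} = {A,T} (union, +1)
CH@5: {A} ∪ {G} = {A,G} (union, +1)
CHN@5: {A,G} ∪ {C} = {A,C,G} (union, +1)
CHIN@5: {A,C,G} ∩ {A} = {A} (intersection, +0)
ACHIN@5: {C} ∪ {A} = {A,C} (union, +1)
KX@5: {T} ∩ {T} = {T} (intersection, +0)
ACHIKNX@5: {A,C} ∪ {T} = {A,C,T} (union, +1)
CH@6: {C} ∪ {T} = {C,T} (union, +1)
CHN@6: {C,T} ∪ {A} = {A,C,T} (union, +1)
CHIN@6: {A,C,T} ∩ {T} = {T} (intersection, +0)
ACHIN@6: {T} ∩ {T} = {T} (intersection, +0)
KX@6: {T} ∪ {G} = {G,T} (union, +1)
ACHIKNX@6: {T} ∩ {G,T} = {T} (intersection, +0)
per-site changes: [3, 3, 4, 4, 3, 4, 3]; total = 24

24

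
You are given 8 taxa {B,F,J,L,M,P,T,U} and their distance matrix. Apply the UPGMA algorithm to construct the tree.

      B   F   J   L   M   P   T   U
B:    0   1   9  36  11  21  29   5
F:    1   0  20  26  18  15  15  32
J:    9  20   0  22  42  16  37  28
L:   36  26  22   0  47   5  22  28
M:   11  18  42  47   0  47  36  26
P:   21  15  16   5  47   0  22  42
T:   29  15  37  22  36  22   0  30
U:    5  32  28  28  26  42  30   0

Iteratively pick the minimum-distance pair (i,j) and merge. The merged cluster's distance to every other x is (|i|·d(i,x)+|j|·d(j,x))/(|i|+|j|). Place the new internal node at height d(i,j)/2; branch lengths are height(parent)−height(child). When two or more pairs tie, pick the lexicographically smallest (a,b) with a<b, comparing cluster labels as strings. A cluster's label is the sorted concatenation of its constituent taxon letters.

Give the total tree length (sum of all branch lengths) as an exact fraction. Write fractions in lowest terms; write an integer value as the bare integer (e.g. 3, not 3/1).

8881/120

step 1: merge (B,F) at d=1; branch lengths B→1/2, F→1/2; new cluster BF
  updated: d(BF,J)=29/2, d(BF,L)=31, d(BF,M)=29/2, d(BF,P)=18, d(BF,T)=22, d(BF,U)=37/2
step 2: merge (L,P) at d=5; branch lengths L→5/2, P→5/2; new cluster LP
  updated: d(BF,LP)=49/2, d(J,LP)=19, d(LP,M)=47, d(LP,T)=22, d(LP,U)=35
step 3: merge (BF,J) at d=29/2; branch lengths BF→27/4, J→29/4; new cluster BFJ
  updated: d(BFJ,LP)=68/3, d(BFJ,M)=71/3, d(BFJ,T)=27, d(BFJ,U)=65/3
step 4: merge (BFJ,U) at d=65/3; branch lengths BFJ→43/12, U→65/6; new cluster BFJU
  updated: d(BFJU,LP)=103/4, d(BFJU,M)=97/4, d(BFJU,T)=111/4
step 5: merge (LP,T) at d=22; branch lengths LP→17/2, T→11; new cluster LPT
  updated: d(BFJU,LPT)=317/12, d(LPT,M)=130/3
step 6: merge (BFJU,M) at d=97/4; branch lengths BFJU→31/24, M→97/8; new cluster BFJMU
  updated: d(BFJMU,LPT)=149/5
step 7: merge (BFJMU,LPT) at d=149/5; branch lengths BFJMU→111/40, LPT→39/10; new cluster BFJLMPTU
final tree: (((((B:1/2,F:1/2):27/4,J:29/4):43/12,U:65/6):31/24,M:97/8):111/40,((L:5/2,P:5/2):17/2,T:11):39/10)
total length: 8881/120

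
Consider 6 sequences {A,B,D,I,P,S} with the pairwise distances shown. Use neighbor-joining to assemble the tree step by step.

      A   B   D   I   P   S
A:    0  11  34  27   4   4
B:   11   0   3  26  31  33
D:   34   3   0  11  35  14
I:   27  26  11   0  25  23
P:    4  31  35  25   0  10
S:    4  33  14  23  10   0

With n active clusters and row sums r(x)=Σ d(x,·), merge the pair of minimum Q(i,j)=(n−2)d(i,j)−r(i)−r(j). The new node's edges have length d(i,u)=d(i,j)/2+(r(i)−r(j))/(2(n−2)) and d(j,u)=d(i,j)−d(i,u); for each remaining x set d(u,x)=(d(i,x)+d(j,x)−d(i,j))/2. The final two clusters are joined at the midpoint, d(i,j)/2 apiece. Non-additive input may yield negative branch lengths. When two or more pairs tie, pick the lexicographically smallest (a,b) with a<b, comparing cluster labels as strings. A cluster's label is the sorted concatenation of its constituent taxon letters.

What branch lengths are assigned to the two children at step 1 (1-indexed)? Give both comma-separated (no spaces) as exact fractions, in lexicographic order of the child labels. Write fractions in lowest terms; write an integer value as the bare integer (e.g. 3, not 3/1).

19/8,5/8

iteration 1: select B,D (d=3, Q=-189); attach at lengths (19/8, 5/8); label the merged cluster BD
  updated: d(A,BD)=21, d(BD,I)=17, d(BD,P)=63/2, d(BD,S)=22
iteration 2: select BD,I (d=17, Q=-265/2); attach at lengths (101/12, 103/12); label the merged cluster BDI
  updated: d(A,BDI)=31/2, d(BDI,P)=79/4, d(BDI,S)=14
iteration 3: select A,P (d=4, Q=-197/4); attach at lengths (-9/16, 73/16); label the merged cluster AP
  updated: d(AP,BDI)=125/8, d(AP,S)=5
iteration 4: select AP,BDI (d=125/8, Q=-277/8); attach at lengths (53/16, 197/16); label the merged cluster ABDIP
  updated: d(ABDIP,S)=27/16
iteration 5: select ABDIP,S (d=27/16); attach at lengths (27/32, 27/32); label the merged cluster ABDIPS
final tree: (((A:-9/16,P:73/16):53/16,((B:19/8,D:5/8):101/12,I:103/12):197/16):27/32,S:27/32)
total length: 661/16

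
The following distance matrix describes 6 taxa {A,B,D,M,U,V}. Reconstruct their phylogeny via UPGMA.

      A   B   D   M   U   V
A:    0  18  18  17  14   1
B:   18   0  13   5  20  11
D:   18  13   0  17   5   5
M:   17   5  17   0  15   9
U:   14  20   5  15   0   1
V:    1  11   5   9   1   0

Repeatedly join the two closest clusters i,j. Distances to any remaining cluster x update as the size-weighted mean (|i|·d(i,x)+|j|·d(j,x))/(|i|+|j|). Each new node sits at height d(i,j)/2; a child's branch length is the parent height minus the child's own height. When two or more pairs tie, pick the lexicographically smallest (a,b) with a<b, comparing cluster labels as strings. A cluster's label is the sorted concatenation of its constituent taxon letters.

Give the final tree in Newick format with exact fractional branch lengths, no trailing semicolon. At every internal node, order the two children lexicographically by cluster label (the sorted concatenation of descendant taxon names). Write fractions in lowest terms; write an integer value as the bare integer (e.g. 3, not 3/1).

(((A:1/2,V:1/2):17/4,(D:5/2,U:5/2):9/4):11/4,(B:5/2,M:5/2):5)

1. join A+V (d=1) ⇒ AV; edges |A|=1/2, |V|=1/2
  updated: d(AV,B)=29/2, d(AV,D)=23/2, d(AV,M)=13, d(AV,U)=15/2
2. join B+M (d=5) ⇒ BM; edges |B|=5/2, |M|=5/2
  updated: d(AV,BM)=55/4, d(BM,D)=15, d(BM,U)=35/2
3. join D+U (d=5) ⇒ DU; edges |D|=5/2, |U|=5/2
  updated: d(AV,DU)=19/2, d(BM,DU)=65/4
4. join AV+DU (d=19/2) ⇒ ADUV; edges |AV|=17/4, |DU|=9/4
  updated: d(ADUV,BM)=15
5. join ADUV+BM (d=15) ⇒ ABDMUV; edges |ADUV|=11/4, |BM|=5
final tree: (((A:1/2,V:1/2):17/4,(D:5/2,U:5/2):9/4):11/4,(B:5/2,M:5/2):5)
total length: 101/4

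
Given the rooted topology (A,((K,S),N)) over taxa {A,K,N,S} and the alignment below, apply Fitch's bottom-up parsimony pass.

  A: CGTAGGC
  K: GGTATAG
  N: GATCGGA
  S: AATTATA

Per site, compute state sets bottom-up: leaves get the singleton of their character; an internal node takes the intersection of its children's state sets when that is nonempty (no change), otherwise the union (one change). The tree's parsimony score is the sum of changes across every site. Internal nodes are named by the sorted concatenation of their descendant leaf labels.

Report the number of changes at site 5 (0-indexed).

2

[col 0] KS: children K:{G}, S:{A} ∪→ {A,G}; cost 1
[col 0] KNS: children KS:{A,G}, N:{G} ∩→ {G}; cost 0
[col 0] AKNS: children A:{C}, KNS:{G} ∪→ {C,G}; cost 1
[col 1] KS: children K:{G}, S:{A} ∪→ {A,G}; cost 1
[col 1] KNS: children KS:{A,G}, N:{A} ∩→ {A}; cost 0
[col 1] AKNS: children A:{G}, KNS:{A} ∪→ {A,G}; cost 1
[col 2] KS: children K:{T}, S:{T} ∩→ {T}; cost 0
[col 2] KNS: children KS:{T}, N:{T} ∩→ {T}; cost 0
[col 2] AKNS: children A:{T}, KNS:{T} ∩→ {T}; cost 0
[col 3] KS: children K:{A}, S:{T} ∪→ {A,T}; cost 1
[col 3] KNS: children KS:{A,T}, N:{C} ∪→ {A,C,T}; cost 1
[col 3] AKNS: children A:{A}, KNS:{A,C,T} ∩→ {A}; cost 0
[col 4] KS: children K:{T}, S:{A} ∪→ {A,T}; cost 1
[col 4] KNS: children KS:{A,T}, N:{G} ∪→ {A,G,T}; cost 1
[col 4] AKNS: children A:{G}, KNS:{A,G,T} ∩→ {G}; cost 0
[col 5] KS: children K:{A}, S:{T} ∪→ {A,T}; cost 1
[col 5] KNS: children KS:{A,T}, N:{G} ∪→ {A,G,T}; cost 1
[col 5] AKNS: children A:{G}, KNS:{A,G,T} ∩→ {G}; cost 0
[col 6] KS: children K:{G}, S:{A} ∪→ {A,G}; cost 1
[col 6] KNS: children KS:{A,G}, N:{A} ∩→ {A}; cost 0
[col 6] AKNS: children A:{C}, KNS:{A} ∪→ {A,C}; cost 1
per-site changes: [2, 2, 0, 2, 2, 2, 2]; total = 12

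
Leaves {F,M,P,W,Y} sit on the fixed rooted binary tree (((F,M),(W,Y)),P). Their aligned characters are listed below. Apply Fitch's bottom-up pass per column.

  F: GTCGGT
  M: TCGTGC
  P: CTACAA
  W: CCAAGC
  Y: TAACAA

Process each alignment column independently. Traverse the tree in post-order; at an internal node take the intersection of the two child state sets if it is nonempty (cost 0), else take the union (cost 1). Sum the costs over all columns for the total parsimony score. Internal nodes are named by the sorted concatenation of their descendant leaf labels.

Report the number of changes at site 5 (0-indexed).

3

FM@0: {G} ∪ {T} = {G,T} (union, +1)
WY@0: {C} ∪ {T} = {C,T} (union, +1)
FMWY@0: {G,T} ∩ {C,T} = {T} (intersection, +0)
FMPWY@0: {T} ∪ {C} = {C,T} (union, +1)
FM@1: {T} ∪ {C} = {C,T} (union, +1)
WY@1: {C} ∪ {A} = {A,C} (union, +1)
FMWY@1: {C,T} ∩ {A,C} = {C} (intersection, +0)
FMPWY@1: {C} ∪ {T} = {C,T} (union, +1)
FM@2: {C} ∪ {G} = {C,G} (union, +1)
WY@2: {A} ∩ {A} = {A} (intersection, +0)
FMWY@2: {C,G} ∪ {A} = {A,C,G} (union, +1)
FMPWY@2: {A,C,G} ∩ {A} = {A} (intersection, +0)
FM@3: {G} ∪ {T} = {G,T} (union, +1)
WY@3: {A} ∪ {C} = {A,C} (union, +1)
FMWY@3: {G,T} ∪ {A,C} = {A,C,G,T} (union, +1)
FMPWY@3: {A,C,G,T} ∩ {C} = {C} (intersection, +0)
FM@4: {G} ∩ {G} = {G} (intersection, +0)
WY@4: {G} ∪ {A} = {A,G} (union, +1)
FMWY@4: {G} ∩ {A,G} = {G} (intersection, +0)
FMPWY@4: {G} ∪ {A} = {A,G} (union, +1)
FM@5: {T} ∪ {C} = {C,T} (union, +1)
WY@5: {C} ∪ {A} = {A,C} (union, +1)
FMWY@5: {C,T} ∩ {A,C} = {C} (intersection, +0)
FMPWY@5: {C} ∪ {A} = {A,C} (union, +1)
per-site changes: [3, 3, 2, 3, 2, 3]; total = 16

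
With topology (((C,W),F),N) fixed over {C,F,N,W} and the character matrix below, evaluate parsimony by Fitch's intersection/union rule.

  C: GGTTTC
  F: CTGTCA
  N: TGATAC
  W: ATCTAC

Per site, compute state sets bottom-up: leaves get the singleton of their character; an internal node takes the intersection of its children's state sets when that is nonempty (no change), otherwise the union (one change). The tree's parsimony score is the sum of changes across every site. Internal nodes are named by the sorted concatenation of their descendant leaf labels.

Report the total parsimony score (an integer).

site 0, node CW: C={G} ∪ W={A} → {A,G} (+1)
site 0, node CFW: CW={A,G} ∪ F={C} → {A,C,G} (+1)
site 0, node CFNW: CFW={A,C,G} ∪ N={T} → {A,C,G,T} (+1)
site 1, node CW: C={G} ∪ W={T} → {G,T} (+1)
site 1, node CFW: CW={G,T} ∩ F={T} → {T} (+0)
site 1, node CFNW: CFW={T} ∪ N={G} → {G,T} (+1)
site 2, node CW: C={T} ∪ W={C} → {C,T} (+1)
site 2, node CFW: CW={C,T} ∪ F={G} → {C,G,T} (+1)
site 2, node CFNW: CFW={C,G,T} ∪ N={A} → {A,C,G,T} (+1)
site 3, node CW: C={T} ∩ W={T} → {T} (+0)
site 3, node CFW: CW={T} ∩ F={T} → {T} (+0)
site 3, node CFNW: CFW={T} ∩ N={T} → {T} (+0)
site 4, node CW: C={T} ∪ W={A} → {A,T} (+1)
site 4, node CFW: CW={A,T} ∪ F={C} → {A,C,T} (+1)
site 4, node CFNW: CFW={A,C,T} ∩ N={A} → {A} (+0)
site 5, node CW: C={C} ∩ W={C} → {C} (+0)
site 5, node CFW: CW={C} ∪ F={A} → {A,C} (+1)
site 5, node CFNW: CFW={A,C} ∩ N={C} → {C} (+0)
per-site changes: [3, 2, 3, 0, 2, 1]; total = 11

11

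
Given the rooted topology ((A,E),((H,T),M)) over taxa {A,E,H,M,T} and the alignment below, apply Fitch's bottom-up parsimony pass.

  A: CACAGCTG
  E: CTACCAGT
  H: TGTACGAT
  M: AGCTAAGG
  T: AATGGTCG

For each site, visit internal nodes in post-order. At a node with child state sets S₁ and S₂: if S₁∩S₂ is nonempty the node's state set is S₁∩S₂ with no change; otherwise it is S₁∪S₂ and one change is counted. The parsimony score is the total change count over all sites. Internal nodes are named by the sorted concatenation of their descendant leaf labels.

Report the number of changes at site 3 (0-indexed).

[col 0] AE: children A:{C}, E:{C} ∩→ {C}; cost 0
[col 0] HT: children H:{T}, T:{A} ∪→ {A,T}; cost 1
[col 0] HMT: children HT:{A,T}, M:{A} ∩→ {A}; cost 0
[col 0] AEHMT: children AE:{C}, HMT:{A} ∪→ {A,C}; cost 1
[col 1] AE: children A:{A}, E:{T} ∪→ {A,T}; cost 1
[col 1] HT: children H:{G}, T:{A} ∪→ {A,G}; cost 1
[col 1] HMT: children HT:{A,G}, M:{G} ∩→ {G}; cost 0
[col 1] AEHMT: children AE:{A,T}, HMT:{G} ∪→ {A,G,T}; cost 1
[col 2] AE: children A:{C}, E:{A} ∪→ {A,C}; cost 1
[col 2] HT: children H:{T}, T:{T} ∩→ {T}; cost 0
[col 2] HMT: children HT:{T}, M:{C} ∪→ {C,T}; cost 1
[col 2] AEHMT: children AE:{A,C}, HMT:{C,T} ∩→ {C}; cost 0
[col 3] AE: children A:{A}, E:{C} ∪→ {A,C}; cost 1
[col 3] HT: children H:{A}, T:{G} ∪→ {A,G}; cost 1
[col 3] HMT: children HT:{A,G}, M:{T} ∪→ {A,G,T}; cost 1
[col 3] AEHMT: children AE:{A,C}, HMT:{A,G,T} ∩→ {A}; cost 0
[col 4] AE: children A:{G}, E:{C} ∪→ {C,G}; cost 1
[col 4] HT: children H:{C}, T:{G} ∪→ {C,G}; cost 1
[col 4] HMT: children HT:{C,G}, M:{A} ∪→ {A,C,G}; cost 1
[col 4] AEHMT: children AE:{C,G}, HMT:{A,C,G} ∩→ {C,G}; cost 0
[col 5] AE: children A:{C}, E:{A} ∪→ {A,C}; cost 1
[col 5] HT: children H:{G}, T:{T} ∪→ {G,T}; cost 1
[col 5] HMT: children HT:{G,T}, M:{A} ∪→ {A,G,T}; cost 1
[col 5] AEHMT: children AE:{A,C}, HMT:{A,G,T} ∩→ {A}; cost 0
[col 6] AE: children A:{T}, E:{G} ∪→ {G,T}; cost 1
[col 6] HT: children H:{A}, T:{C} ∪→ {A,C}; cost 1
[col 6] HMT: children HT:{A,C}, M:{G} ∪→ {A,C,G}; cost 1
[col 6] AEHMT: children AE:{G,T}, HMT:{A,C,G} ∩→ {G}; cost 0
[col 7] AE: children A:{G}, E:{T} ∪→ {G,T}; cost 1
[col 7] HT: children H:{T}, T:{G} ∪→ {G,T}; cost 1
[col 7] HMT: children HT:{G,T}, M:{G} ∩→ {G}; cost 0
[col 7] AEHMT: children AE:{G,T}, HMT:{G} ∩→ {G}; cost 0
per-site changes: [2, 3, 2, 3, 3, 3, 3, 2]; total = 21

3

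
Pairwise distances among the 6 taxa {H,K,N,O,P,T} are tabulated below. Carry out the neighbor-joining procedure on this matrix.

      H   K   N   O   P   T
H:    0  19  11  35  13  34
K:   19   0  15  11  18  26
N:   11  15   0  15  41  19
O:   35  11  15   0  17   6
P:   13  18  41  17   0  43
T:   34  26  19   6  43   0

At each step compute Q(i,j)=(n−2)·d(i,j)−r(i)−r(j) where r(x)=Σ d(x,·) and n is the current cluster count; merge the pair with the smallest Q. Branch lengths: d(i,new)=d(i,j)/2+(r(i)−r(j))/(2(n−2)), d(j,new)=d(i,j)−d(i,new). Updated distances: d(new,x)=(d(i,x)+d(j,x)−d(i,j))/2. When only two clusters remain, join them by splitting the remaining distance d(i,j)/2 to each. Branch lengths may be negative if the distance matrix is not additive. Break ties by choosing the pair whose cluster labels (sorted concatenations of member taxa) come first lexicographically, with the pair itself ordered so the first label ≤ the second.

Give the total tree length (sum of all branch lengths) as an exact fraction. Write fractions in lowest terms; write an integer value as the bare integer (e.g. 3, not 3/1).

iteration 1: select H,P (d=13, Q=-192); attach at lengths (4, 9); label the merged cluster HP
  updated: d(HP,K)=12, d(HP,N)=39/2, d(HP,O)=39/2, d(HP,T)=32
iteration 2: select O,T (d=6, Q=-233/2); attach at lengths (-9/4, 33/4); label the merged cluster OT
  updated: d(HP,OT)=91/4, d(K,OT)=31/2, d(N,OT)=14
iteration 3: select HP,K (d=12, Q=-291/4); attach at lengths (143/16, 49/16); label the merged cluster HKP
  updated: d(HKP,N)=45/4, d(HKP,OT)=105/8
iteration 4: select HKP,N (d=45/4, Q=-307/8); attach at lengths (83/16, 97/16); label the merged cluster HKNP
  updated: d(HKNP,OT)=127/16
iteration 5: select HKNP,OT (d=127/16); attach at lengths (127/32, 127/32); label the merged cluster HKNOPT
final tree: ((((H:4,P:9):143/16,K:49/16):83/16,N:97/16):127/32,(O:-9/4,T:33/4):127/32)
total length: 803/16

803/16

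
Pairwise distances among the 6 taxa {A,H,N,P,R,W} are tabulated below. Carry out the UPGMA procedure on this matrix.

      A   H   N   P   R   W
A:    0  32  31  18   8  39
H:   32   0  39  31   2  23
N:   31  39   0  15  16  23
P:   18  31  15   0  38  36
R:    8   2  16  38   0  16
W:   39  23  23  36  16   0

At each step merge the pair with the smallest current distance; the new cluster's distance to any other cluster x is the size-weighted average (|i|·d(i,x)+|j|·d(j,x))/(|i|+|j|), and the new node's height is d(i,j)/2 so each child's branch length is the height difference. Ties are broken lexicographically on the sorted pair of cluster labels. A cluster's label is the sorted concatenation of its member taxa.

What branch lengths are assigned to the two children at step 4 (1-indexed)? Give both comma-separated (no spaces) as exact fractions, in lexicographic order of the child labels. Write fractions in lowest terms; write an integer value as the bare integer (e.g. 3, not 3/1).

step 1: merge (H,R) at d=2; branch lengths H→1, R→1; new cluster HR
  updated: d(A,HR)=20, d(HR,N)=55/2, d(HR,P)=69/2, d(HR,W)=39/2
step 2: merge (N,P) at d=15; branch lengths N→15/2, P→15/2; new cluster NP
  updated: d(A,NP)=49/2, d(HR,NP)=31, d(NP,W)=59/2
step 3: merge (HR,W) at d=39/2; branch lengths HR→35/4, W→39/4; new cluster HRW
  updated: d(A,HRW)=79/3, d(HRW,NP)=61/2
step 4: merge (A,NP) at d=49/2; branch lengths A→49/4, NP→19/4; new cluster ANP
  updated: d(ANP,HRW)=262/9
step 5: merge (ANP,HRW) at d=262/9; branch lengths ANP→83/36, HRW→173/36; new cluster AHNPRW
final tree: ((A:49/4,(N:15/2,P:15/2):19/4):83/36,((H:1,R:1):35/4,W:39/4):173/36)
total length: 1073/18

49/4,19/4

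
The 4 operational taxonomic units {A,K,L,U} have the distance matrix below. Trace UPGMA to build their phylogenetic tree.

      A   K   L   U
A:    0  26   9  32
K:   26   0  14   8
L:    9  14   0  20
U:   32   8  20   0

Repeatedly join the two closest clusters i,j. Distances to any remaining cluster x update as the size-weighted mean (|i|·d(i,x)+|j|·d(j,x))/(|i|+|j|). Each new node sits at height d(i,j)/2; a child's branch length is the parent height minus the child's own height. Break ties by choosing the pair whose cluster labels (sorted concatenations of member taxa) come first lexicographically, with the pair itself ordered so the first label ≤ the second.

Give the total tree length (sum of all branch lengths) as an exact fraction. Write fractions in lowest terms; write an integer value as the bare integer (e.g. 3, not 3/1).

iteration 1: select K,U (d=8); attach at lengths (4, 4); label the merged cluster KU
  updated: d(A,KU)=29, d(KU,L)=17
iteration 2: select A,L (d=9); attach at lengths (9/2, 9/2); label the merged cluster AL
  updated: d(AL,KU)=23
iteration 3: select AL,KU (d=23); attach at lengths (7, 15/2); label the merged cluster AKLU
final tree: ((A:9/2,L:9/2):7,(K:4,U:4):15/2)
total length: 63/2

63/2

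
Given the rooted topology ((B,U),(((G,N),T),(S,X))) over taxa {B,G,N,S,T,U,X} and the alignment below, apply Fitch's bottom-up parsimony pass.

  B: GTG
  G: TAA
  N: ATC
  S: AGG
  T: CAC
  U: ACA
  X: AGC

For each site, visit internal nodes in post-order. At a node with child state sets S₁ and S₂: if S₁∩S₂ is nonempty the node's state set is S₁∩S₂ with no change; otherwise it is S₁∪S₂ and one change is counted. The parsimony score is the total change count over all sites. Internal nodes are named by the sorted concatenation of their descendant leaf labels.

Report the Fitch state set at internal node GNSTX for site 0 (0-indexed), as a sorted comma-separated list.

A

site 0, node BU: B={G} ∪ U={A} → {A,G} (+1)
site 0, node GN: G={T} ∪ N={A} → {A,T} (+1)
site 0, node GNT: GN={A,T} ∪ T={C} → {A,C,T} (+1)
site 0, node SX: S={A} ∩ X={A} → {A} (+0)
site 0, node GNSTX: GNT={A,C,T} ∩ SX={A} → {A} (+0)
site 0, node BGNSTUX: BU={A,G} ∩ GNSTX={A} → {A} (+0)
site 1, node BU: B={T} ∪ U={C} → {C,T} (+1)
site 1, node GN: G={A} ∪ N={T} → {A,T} (+1)
site 1, node GNT: GN={A,T} ∩ T={A} → {A} (+0)
site 1, node SX: S={G} ∩ X={G} → {G} (+0)
site 1, node GNSTX: GNT={A} ∪ SX={G} → {A,G} (+1)
site 1, node BGNSTUX: BU={C,T} ∪ GNSTX={A,G} → {A,C,G,T} (+1)
site 2, node BU: B={G} ∪ U={A} → {A,G} (+1)
site 2, node GN: G={A} ∪ N={C} → {A,C} (+1)
site 2, node GNT: GN={A,C} ∩ T={C} → {C} (+0)
site 2, node SX: S={G} ∪ X={C} → {C,G} (+1)
site 2, node GNSTX: GNT={C} ∩ SX={C,G} → {C} (+0)
site 2, node BGNSTUX: BU={A,G} ∪ GNSTX={C} → {A,C,G} (+1)
per-site changes: [3, 4, 4]; total = 11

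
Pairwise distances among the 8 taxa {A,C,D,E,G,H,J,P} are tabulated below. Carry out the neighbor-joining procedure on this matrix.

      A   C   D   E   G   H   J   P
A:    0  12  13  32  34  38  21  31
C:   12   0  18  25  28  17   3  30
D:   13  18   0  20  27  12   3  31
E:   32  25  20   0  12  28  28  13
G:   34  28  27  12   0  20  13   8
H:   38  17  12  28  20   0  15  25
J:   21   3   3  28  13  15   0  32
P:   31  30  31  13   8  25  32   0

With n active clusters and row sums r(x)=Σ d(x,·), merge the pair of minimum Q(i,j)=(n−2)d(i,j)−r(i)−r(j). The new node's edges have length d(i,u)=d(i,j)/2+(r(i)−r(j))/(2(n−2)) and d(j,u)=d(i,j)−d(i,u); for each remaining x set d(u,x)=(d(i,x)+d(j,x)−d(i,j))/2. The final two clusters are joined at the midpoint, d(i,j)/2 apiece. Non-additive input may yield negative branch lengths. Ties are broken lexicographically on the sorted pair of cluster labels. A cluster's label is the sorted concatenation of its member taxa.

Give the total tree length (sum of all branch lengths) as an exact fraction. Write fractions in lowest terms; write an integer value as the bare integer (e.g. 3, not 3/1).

3891/64

1. join G+P (d=8, Q=-264) ⇒ GP; edges |G|=5/3, |P|=19/3
  updated: d(A,GP)=57/2, d(C,GP)=25, d(D,GP)=25, d(E,GP)=17/2, d(GP,H)=37/2, d(GP,J)=37/2
2. join E+GP (d=17/2, Q=-223) ⇒ EGP; edges |E|=6, |GP|=5/2
  updated: d(A,EGP)=26, d(C,EGP)=83/4, d(D,EGP)=73/4, d(EGP,H)=19, d(EGP,J)=19
3. join A+C (d=12, Q=-531/4) ⇒ AC; edges |A|=349/32, |C|=35/32
  updated: d(AC,D)=19/2, d(AC,EGP)=139/8, d(AC,H)=43/2, d(AC,J)=6
4. join EGP+H (d=19, Q=-673/8) ⇒ EGHP; edges |EGP|=505/48, |H|=407/48
  updated: d(AC,EGHP)=159/16, d(D,EGHP)=45/8, d(EGHP,J)=15/2
5. join AC+J (d=6, Q=-479/16) ⇒ ACJ; edges |AC|=335/64, |J|=49/64
  updated: d(ACJ,D)=13/4, d(ACJ,EGHP)=183/32
6. join ACJ+D (d=13/4, Q=-467/32) ⇒ ACDJ; edges |ACJ|=107/64, |D|=101/64
  updated: d(ACDJ,EGHP)=259/64
7. join ACDJ+EGHP (d=259/64) ⇒ ACDEGHJP; edges |ACDJ|=259/128, |EGHP|=259/128
final tree: ((((A:349/32,C:35/32):335/64,J:49/64):107/64,D:101/64):259/128,((E:6,(G:5/3,P:19/3):5/2):505/48,H:407/48):259/128)
total length: 3891/64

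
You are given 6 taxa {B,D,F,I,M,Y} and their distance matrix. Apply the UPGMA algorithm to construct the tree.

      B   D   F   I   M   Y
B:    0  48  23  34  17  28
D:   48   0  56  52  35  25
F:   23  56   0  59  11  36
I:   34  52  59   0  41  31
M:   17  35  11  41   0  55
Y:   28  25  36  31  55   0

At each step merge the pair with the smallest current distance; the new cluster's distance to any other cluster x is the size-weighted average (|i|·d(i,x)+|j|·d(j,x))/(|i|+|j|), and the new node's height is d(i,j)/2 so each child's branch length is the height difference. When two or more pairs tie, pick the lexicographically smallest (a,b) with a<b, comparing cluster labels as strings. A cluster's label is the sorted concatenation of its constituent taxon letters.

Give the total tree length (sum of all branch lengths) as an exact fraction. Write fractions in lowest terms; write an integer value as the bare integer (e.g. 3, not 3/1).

iteration 1: select F,M (d=11); attach at lengths (11/2, 11/2); label the merged cluster FM
  updated: d(B,FM)=20, d(D,FM)=91/2, d(FM,I)=50, d(FM,Y)=91/2
iteration 2: select B,FM (d=20); attach at lengths (10, 9/2); label the merged cluster BFM
  updated: d(BFM,D)=139/3, d(BFM,I)=134/3, d(BFM,Y)=119/3
iteration 3: select D,Y (d=25); attach at lengths (25/2, 25/2); label the merged cluster DY
  updated: d(BFM,DY)=43, d(DY,I)=83/2
iteration 4: select DY,I (d=83/2); attach at lengths (33/4, 83/4); label the merged cluster DIY
  updated: d(BFM,DIY)=392/9
iteration 5: select BFM,DIY (d=392/9); attach at lengths (106/9, 37/36); label the merged cluster BDFIMY
final tree: ((B:10,(F:11/2,M:11/2):9/2):106/9,((D:25/2,Y:25/2):33/4,I:83/4):37/36)
total length: 3323/36

3323/36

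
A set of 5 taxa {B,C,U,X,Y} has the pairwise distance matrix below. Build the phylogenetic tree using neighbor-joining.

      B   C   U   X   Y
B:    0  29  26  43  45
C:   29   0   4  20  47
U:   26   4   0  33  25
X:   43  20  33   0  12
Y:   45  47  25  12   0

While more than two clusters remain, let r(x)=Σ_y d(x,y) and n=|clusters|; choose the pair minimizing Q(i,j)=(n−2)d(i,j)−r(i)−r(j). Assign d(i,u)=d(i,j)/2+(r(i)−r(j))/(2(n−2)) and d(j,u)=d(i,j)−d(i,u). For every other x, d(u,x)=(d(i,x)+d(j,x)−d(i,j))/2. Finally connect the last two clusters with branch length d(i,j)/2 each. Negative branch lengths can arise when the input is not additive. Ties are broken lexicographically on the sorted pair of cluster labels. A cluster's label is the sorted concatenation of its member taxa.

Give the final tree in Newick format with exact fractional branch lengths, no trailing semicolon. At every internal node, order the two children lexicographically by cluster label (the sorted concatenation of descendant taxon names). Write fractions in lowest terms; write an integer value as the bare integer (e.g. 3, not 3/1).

step 1: merge (X,Y) at d=12, Q=-201; branch lengths X→5/2, Y→19/2; new cluster XY
  updated: d(B,XY)=38, d(C,XY)=55/2, d(U,XY)=23
step 2: merge (B,XY) at d=38, Q=-211/2; branch lengths B→161/8, XY→143/8; new cluster BXY
  updated: d(BXY,C)=37/4, d(BXY,U)=11/2
step 3: merge (BXY,C) at d=37/4, Q=-75/4; branch lengths BXY→43/8, C→31/8; new cluster BCXY
  updated: d(BCXY,U)=1/8
step 4: merge (BCXY,U) at d=1/8; branch lengths BCXY→1/16, U→1/16; new cluster BCUXY
final tree: (((B:161/8,(X:5/2,Y:19/2):143/8):43/8,C:31/8):1/16,U:1/16)
total length: 475/8

(((B:161/8,(X:5/2,Y:19/2):143/8):43/8,C:31/8):1/16,U:1/16)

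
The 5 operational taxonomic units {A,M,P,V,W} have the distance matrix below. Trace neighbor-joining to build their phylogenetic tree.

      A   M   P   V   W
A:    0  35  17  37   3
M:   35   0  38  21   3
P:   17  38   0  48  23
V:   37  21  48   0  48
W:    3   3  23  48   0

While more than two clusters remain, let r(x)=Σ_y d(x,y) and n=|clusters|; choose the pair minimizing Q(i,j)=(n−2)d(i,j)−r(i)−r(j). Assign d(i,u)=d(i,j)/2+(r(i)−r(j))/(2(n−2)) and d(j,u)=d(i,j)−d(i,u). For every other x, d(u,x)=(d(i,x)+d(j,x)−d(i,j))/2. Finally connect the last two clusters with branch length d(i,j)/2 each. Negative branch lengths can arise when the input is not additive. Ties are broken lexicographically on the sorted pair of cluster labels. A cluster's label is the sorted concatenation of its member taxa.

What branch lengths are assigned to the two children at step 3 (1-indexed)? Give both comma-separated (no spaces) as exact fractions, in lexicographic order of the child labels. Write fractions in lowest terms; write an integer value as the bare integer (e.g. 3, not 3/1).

5,31/2

step 1: merge (M,V) at d=21, Q=-188; branch lengths M→1, V→20; new cluster MV
  updated: d(A,MV)=51/2, d(MV,P)=65/2, d(MV,W)=15
step 2: merge (A,P) at d=17, Q=-84; branch lengths A→7/4, P→61/4; new cluster AP
  updated: d(AP,MV)=41/2, d(AP,W)=9/2
step 3: merge (AP,MV) at d=41/2, Q=-40; branch lengths AP→5, MV→31/2; new cluster AMPV
  updated: d(AMPV,W)=-1/2
step 4: merge (AMPV,W) at d=-1/2; branch lengths AMPV→-1/4, W→-1/4; new cluster AMPVW
final tree: (((A:7/4,P:61/4):5,(M:1,V:20):31/2):-1/4,W:-1/4)
total length: 58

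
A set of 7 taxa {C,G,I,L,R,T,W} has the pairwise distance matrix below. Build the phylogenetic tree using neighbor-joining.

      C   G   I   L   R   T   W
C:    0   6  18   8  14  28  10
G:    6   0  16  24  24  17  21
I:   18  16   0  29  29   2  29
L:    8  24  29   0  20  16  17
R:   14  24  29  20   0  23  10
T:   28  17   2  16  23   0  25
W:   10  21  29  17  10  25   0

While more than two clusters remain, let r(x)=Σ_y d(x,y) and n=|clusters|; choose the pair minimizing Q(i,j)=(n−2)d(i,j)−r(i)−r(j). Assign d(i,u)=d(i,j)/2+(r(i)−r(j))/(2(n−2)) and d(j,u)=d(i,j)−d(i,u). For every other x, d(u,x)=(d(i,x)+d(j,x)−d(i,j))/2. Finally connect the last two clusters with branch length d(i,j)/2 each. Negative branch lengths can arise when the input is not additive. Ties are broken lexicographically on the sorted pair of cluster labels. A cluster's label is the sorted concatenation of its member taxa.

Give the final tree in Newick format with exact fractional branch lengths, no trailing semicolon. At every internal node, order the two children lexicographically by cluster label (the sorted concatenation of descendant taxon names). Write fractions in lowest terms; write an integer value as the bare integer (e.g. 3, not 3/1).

step 1: merge (I,T) at d=2, Q=-224; branch lengths I→11/5, T→-1/5; new cluster IT
  updated: d(C,IT)=22, d(G,IT)=31/2, d(IT,L)=43/2, d(IT,R)=25, d(IT,W)=26
step 2: merge (G,IT) at d=31/2, Q=-277/2; branch lengths G→85/16, IT→163/16; new cluster GIT
  updated: d(C,GIT)=25/4, d(GIT,L)=15, d(GIT,R)=67/4, d(GIT,W)=63/4
step 3: merge (R,W) at d=10, Q=-167/2; branch lengths R→19/3, W→11/3; new cluster RW
  updated: d(C,RW)=7, d(GIT,RW)=45/4, d(L,RW)=27/2
step 4: merge (C,L) at d=8, Q=-167/4; branch lengths C→3/16, L→125/16; new cluster CL
  updated: d(CL,GIT)=53/8, d(CL,RW)=25/4
step 5: merge (CL,GIT) at d=53/8, Q=-193/8; branch lengths CL→13/16, GIT→93/16; new cluster CGILT
  updated: d(CGILT,RW)=87/16
step 6: merge (CGILT,RW) at d=87/16; branch lengths CGILT→87/32, RW→87/32; new cluster CGILRTW
final tree: (((C:3/16,L:125/16):13/16,(G:85/16,(I:11/5,T:-1/5):163/16):93/16):87/32,(R:19/3,W:11/3):87/32)
total length: 761/16

(((C:3/16,L:125/16):13/16,(G:85/16,(I:11/5,T:-1/5):163/16):93/16):87/32,(R:19/3,W:11/3):87/32)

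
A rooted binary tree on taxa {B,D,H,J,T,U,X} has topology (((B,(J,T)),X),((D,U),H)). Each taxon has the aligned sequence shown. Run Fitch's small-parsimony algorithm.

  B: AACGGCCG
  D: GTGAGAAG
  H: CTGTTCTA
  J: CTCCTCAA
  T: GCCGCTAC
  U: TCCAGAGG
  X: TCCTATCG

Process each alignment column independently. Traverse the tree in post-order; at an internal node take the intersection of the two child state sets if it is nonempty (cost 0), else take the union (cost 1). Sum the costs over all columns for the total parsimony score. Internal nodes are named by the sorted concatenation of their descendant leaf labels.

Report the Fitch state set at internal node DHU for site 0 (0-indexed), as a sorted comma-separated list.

[col 0] JT: children J:{C}, T:{G} ∪→ {C,G}; cost 1
[col 0] BJT: children B:{A}, JT:{C,G} ∪→ {A,C,G}; cost 1
[col 0] BJTX: children BJT:{A,C,G}, X:{T} ∪→ {A,C,G,T}; cost 1
[col 0] DU: children D:{G}, U:{T} ∪→ {G,T}; cost 1
[col 0] DHU: children DU:{G,T}, H:{C} ∪→ {C,G,T}; cost 1
[col 0] BDHJTUX: children BJTX:{A,C,G,T}, DHU:{C,G,T} ∩→ {C,G,T}; cost 0
[col 1] JT: children J:{T}, T:{C} ∪→ {C,T}; cost 1
[col 1] BJT: children B:{A}, JT:{C,T} ∪→ {A,C,T}; cost 1
[col 1] BJTX: children BJT:{A,C,T}, X:{C} ∩→ {C}; cost 0
[col 1] DU: children D:{T}, U:{C} ∪→ {C,T}; cost 1
[col 1] DHU: children DU:{C,T}, H:{T} ∩→ {T}; cost 0
[col 1] BDHJTUX: children BJTX:{C}, DHU:{T} ∪→ {C,T}; cost 1
[col 2] JT: children J:{C}, T:{C} ∩→ {C}; cost 0
[col 2] BJT: children B:{C}, JT:{C} ∩→ {C}; cost 0
[col 2] BJTX: children BJT:{C}, X:{C} ∩→ {C}; cost 0
[col 2] DU: children D:{G}, U:{C} ∪→ {C,G}; cost 1
[col 2] DHU: children DU:{C,G}, H:{G} ∩→ {G}; cost 0
[col 2] BDHJTUX: children BJTX:{C}, DHU:{G} ∪→ {C,G}; cost 1
[col 3] JT: children J:{C}, T:{G} ∪→ {C,G}; cost 1
[col 3] BJT: children B:{G}, JT:{C,G} ∩→ {G}; cost 0
[col 3] BJTX: children BJT:{G}, X:{T} ∪→ {G,T}; cost 1
[col 3] DU: children D:{A}, U:{A} ∩→ {A}; cost 0
[col 3] DHU: children DU:{A}, H:{T} ∪→ {A,T}; cost 1
[col 3] BDHJTUX: children BJTX:{G,T}, DHU:{A,T} ∩→ {T}; cost 0
[col 4] JT: children J:{T}, T:{C} ∪→ {C,T}; cost 1
[col 4] BJT: children B:{G}, JT:{C,T} ∪→ {C,G,T}; cost 1
[col 4] BJTX: children BJT:{C,G,T}, X:{A} ∪→ {A,C,G,T}; cost 1
[col 4] DU: children D:{G}, U:{G} ∩→ {G}; cost 0
[col 4] DHU: children DU:{G}, H:{T} ∪→ {G,T}; cost 1
[col 4] BDHJTUX: children BJTX:{A,C,G,T}, DHU:{G,T} ∩→ {G,T}; cost 0
[col 5] JT: children J:{C}, T:{T} ∪→ {C,T}; cost 1
[col 5] BJT: children B:{C}, JT:{C,T} ∩→ {C}; cost 0
[col 5] BJTX: children BJT:{C}, X:{T} ∪→ {C,T}; cost 1
[col 5] DU: children D:{A}, U:{A} ∩→ {A}; cost 0
[col 5] DHU: children DU:{A}, H:{C} ∪→ {A,C}; cost 1
[col 5] BDHJTUX: children BJTX:{C,T}, DHU:{A,C} ∩→ {C}; cost 0
[col 6] JT: children J:{A}, T:{A} ∩→ {A}; cost 0
[col 6] BJT: children B:{C}, JT:{A} ∪→ {A,C}; cost 1
[col 6] BJTX: children BJT:{A,C}, X:{C} ∩→ {C}; cost 0
[col 6] DU: children D:{A}, U:{G} ∪→ {A,G}; cost 1
[col 6] DHU: children DU:{A,G}, H:{T} ∪→ {A,G,T}; cost 1
[col 6] BDHJTUX: children BJTX:{C}, DHU:{A,G,T} ∪→ {A,C,G,T}; cost 1
[col 7] JT: children J:{A}, T:{C} ∪→ {A,C}; cost 1
[col 7] BJT: children B:{G}, JT:{A,C} ∪→ {A,C,G}; cost 1
[col 7] BJTX: children BJT:{A,C,G}, X:{G} ∩→ {G}; cost 0
[col 7] DU: children D:{G}, U:{G} ∩→ {G}; cost 0
[col 7] DHU: children DU:{G}, H:{A} ∪→ {A,G}; cost 1
[col 7] BDHJTUX: children BJTX:{G}, DHU:{A,G} ∩→ {G}; cost 0
per-site changes: [5, 4, 2, 3, 4, 3, 4, 3]; total = 28

C,G,T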